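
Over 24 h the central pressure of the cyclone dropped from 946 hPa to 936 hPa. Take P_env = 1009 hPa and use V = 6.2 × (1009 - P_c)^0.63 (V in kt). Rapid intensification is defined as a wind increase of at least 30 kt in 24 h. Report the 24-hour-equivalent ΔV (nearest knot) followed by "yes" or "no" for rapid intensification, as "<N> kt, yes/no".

V₁: ΔP = 63, V ≈ 6.2 × 63^0.63 ≈ 84.33 kt.
V₂: ΔP = 73, V ≈ 6.2 × 73^0.63 ≈ 92.53 kt.
ΔV over 24 h = 8.20 kt → 24 h equivalent = 8.20 × 24/24 ≈ 8.20 kt.
8 kt < 30 kt ⇒ not rapid intensification.

8 kt, no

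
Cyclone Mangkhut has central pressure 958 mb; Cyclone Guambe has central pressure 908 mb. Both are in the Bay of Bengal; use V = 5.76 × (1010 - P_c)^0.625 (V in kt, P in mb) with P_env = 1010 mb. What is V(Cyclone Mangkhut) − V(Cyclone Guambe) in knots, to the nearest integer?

Cyclone Mangkhut: ΔP = 52; V ≈ 5.76 × 52^0.625 ≈ 68.07 kt.
Cyclone Guambe: ΔP = 102; V ≈ 5.76 × 102^0.625 ≈ 103.70 kt.
Difference ≈ 68.07 − 103.70 = -35.63 → -36 kt.

-36 kt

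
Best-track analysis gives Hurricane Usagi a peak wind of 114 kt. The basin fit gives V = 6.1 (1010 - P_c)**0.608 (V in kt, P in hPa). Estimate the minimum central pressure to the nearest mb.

ΔP = (V / 6.1)^(1/0.608) = (114/6.1)^1.645.
114/6.1 = 18.689; 18.689^1.645 ≈ 123.43 mb.
P_c = 1010 − 123.43 = 886.57 ≈ 887 mb.

887 mb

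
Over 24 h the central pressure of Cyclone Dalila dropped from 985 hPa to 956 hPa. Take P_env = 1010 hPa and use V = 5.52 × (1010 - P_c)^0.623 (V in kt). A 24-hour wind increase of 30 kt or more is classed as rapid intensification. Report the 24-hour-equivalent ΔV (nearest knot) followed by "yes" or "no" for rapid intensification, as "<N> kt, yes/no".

V₁: ΔP = 25, V ≈ 5.52 × 25^0.623 ≈ 41.01 kt.
V₂: ΔP = 54, V ≈ 5.52 × 54^0.623 ≈ 66.26 kt.
ΔV over 24 h = 25.25 kt → 24 h equivalent = 25.25 × 24/24 ≈ 25.25 kt.
25 kt < 30 kt ⇒ not rapid intensification.

25 kt, no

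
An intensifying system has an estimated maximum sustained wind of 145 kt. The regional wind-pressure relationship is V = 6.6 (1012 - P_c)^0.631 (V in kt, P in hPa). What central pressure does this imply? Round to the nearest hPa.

878 hPa

ΔP = (V / 6.6)^(1/0.631) = (145/6.6)^1.585.
145/6.6 = 21.970; 21.970^1.585 ≈ 133.81 hPa.
P_c = 1012 − 133.81 = 878.19 ≈ 878 hPa.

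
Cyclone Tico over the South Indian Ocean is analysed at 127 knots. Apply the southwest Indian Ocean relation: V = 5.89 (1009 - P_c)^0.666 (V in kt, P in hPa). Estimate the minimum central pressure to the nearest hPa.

ΔP = (V / 5.89)^(1/0.666) = (127/5.89)^1.502.
127/5.89 = 21.562; 21.562^1.502 ≈ 100.59 hPa.
P_c = 1009 − 100.59 = 908.41 ≈ 908 hPa.

908 hPa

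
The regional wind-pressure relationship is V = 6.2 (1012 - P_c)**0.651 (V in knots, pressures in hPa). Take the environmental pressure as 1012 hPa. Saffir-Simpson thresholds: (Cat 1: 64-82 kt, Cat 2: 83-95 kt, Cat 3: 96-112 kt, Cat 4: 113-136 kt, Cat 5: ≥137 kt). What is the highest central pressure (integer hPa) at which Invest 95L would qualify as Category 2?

958 hPa

Category 2 begins at V = 83 kt.
Required ΔP = (83/6.2)^(1/0.651) = 13.387^1.536 ≈ 53.79 hPa.
P_c ≤ 1012 − 53.79 = 958.21, so the highest integer P_c is 958 hPa.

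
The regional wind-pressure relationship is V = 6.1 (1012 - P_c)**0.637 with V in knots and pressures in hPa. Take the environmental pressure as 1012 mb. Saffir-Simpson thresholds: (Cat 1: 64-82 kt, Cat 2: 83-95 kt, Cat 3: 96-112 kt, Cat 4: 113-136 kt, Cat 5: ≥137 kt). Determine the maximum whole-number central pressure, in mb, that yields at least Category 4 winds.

914 mb

Category 4 begins at V = 113 kt.
Required ΔP = (113/6.1)^(1/0.637) = 18.525^1.570 ≈ 97.77 mb.
P_c ≤ 1012 − 97.77 = 914.23, so the highest integer P_c is 914 mb.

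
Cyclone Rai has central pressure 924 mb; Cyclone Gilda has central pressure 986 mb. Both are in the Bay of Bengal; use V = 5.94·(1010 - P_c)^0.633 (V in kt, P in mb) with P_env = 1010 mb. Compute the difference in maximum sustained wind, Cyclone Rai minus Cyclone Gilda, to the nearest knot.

55 kt

Cyclone Rai: ΔP = 86; V ≈ 5.94 × 86^0.633 ≈ 99.61 kt.
Cyclone Gilda: ΔP = 24; V ≈ 5.94 × 24^0.633 ≈ 44.41 kt.
Difference ≈ 99.61 − 44.41 = 55.20 → 55 kt.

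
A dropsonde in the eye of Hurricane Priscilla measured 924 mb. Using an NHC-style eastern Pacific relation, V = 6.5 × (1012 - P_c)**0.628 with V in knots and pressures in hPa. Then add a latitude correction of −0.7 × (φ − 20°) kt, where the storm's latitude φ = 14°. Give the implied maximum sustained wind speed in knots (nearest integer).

ΔP = 1012 − 924 = 88 mb.
88^0.628 ≈ 16.639.
V ≈ 6.5 × 16.639 ≈ 108.2 kt.
Latitude correction: −0.7 × (14 − 20) = 4.2 kt.
Corrected V ≈ 112.4 kt → 112 kt.

112 kt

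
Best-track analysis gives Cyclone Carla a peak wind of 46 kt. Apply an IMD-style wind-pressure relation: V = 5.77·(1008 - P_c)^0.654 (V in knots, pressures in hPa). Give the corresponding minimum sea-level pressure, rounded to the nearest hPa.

ΔP = (V / 5.77)^(1/0.654) = (46/5.77)^1.529.
46/5.77 = 7.972; 7.972^1.529 ≈ 23.91 hPa.
P_c = 1008 − 23.91 = 984.09 ≈ 984 hPa.

984 hPa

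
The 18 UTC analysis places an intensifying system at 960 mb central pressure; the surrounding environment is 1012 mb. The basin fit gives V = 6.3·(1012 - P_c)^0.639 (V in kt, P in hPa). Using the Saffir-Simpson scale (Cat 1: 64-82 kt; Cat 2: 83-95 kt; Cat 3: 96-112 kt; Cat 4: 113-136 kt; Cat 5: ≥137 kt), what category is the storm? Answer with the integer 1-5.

ΔP = 1012 − 960 = 52 mb.
V ≈ 6.3 × 52^0.639 = 6.3 × 12.49 ≈ 79 kt.
79 kt falls in the Category 1 band.

1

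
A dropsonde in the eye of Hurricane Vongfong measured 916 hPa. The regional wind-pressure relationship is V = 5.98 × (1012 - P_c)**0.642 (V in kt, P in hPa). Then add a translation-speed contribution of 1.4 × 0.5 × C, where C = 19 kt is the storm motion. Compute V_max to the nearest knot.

ΔP = 1012 − 916 = 96 hPa.
96^0.642 ≈ 18.733.
V ≈ 5.98 × 18.733 ≈ 112.0 kt.
Translation term: 1.4 × 0.5 × 19 = 13.3 kt.
Corrected V ≈ 125.3 kt → 125 kt.

125 kt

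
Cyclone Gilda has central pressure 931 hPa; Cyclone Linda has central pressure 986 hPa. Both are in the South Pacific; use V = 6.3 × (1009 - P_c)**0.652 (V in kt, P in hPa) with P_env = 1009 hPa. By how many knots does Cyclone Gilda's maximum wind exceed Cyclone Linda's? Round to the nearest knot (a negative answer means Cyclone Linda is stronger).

Cyclone Gilda: ΔP = 78; V ≈ 6.3 × 78^0.652 ≈ 107.89 kt.
Cyclone Linda: ΔP = 23; V ≈ 6.3 × 23^0.652 ≈ 48.66 kt.
Difference ≈ 107.89 − 48.66 = 59.23 → 59 kt.

59 kt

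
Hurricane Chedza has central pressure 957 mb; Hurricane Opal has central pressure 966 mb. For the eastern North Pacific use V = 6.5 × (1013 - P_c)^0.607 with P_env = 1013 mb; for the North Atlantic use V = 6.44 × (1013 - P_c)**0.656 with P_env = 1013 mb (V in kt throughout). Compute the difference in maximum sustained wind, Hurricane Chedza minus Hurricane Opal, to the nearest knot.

-6 kt

Hurricane Chedza: ΔP = 56; V ≈ 6.5 × 56^0.607 ≈ 74.83 kt.
Hurricane Opal: ΔP = 47; V ≈ 6.44 × 47^0.656 ≈ 80.50 kt.
Difference ≈ 74.83 − 80.50 = -5.67 → -6 kt.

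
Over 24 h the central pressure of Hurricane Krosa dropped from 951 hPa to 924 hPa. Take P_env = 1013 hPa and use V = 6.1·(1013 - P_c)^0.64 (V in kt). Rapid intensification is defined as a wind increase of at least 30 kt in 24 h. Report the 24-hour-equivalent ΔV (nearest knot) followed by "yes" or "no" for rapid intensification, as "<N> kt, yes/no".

22 kt, no

V₁: ΔP = 62, V ≈ 6.1 × 62^0.64 ≈ 85.60 kt.
V₂: ΔP = 89, V ≈ 6.1 × 89^0.64 ≈ 107.88 kt.
ΔV over 24 h = 22.28 kt → 24 h equivalent = 22.28 × 24/24 ≈ 22.28 kt.
22 kt < 30 kt ⇒ not rapid intensification.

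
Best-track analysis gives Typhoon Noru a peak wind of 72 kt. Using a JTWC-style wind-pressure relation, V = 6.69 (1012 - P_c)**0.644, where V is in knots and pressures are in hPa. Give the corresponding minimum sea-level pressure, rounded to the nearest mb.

ΔP = (V / 6.69)^(1/0.644) = (72/6.69)^1.553.
72/6.69 = 10.762; 10.762^1.553 ≈ 40.03 mb.
P_c = 1012 − 40.03 = 971.97 ≈ 972 mb.

972 mb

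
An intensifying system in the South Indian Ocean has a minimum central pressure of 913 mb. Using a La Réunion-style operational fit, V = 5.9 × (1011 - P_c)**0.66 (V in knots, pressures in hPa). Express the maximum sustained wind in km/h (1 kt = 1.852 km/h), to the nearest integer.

ΔP = 1011 − 913 = 98 mb.
V ≈ 5.9 × 98^0.66 = 5.9 × 20.616 ≈ 121.636 kt.
121.636 × 1.852 ≈ 225.27 km/h → 225 km/h.

225 km/h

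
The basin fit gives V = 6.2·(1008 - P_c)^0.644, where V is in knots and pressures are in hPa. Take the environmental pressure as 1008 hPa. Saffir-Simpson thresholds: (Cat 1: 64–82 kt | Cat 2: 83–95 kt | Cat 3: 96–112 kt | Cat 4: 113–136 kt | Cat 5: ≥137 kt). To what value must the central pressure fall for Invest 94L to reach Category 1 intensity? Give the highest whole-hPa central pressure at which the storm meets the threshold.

970 hPa

Category 1 begins at V = 64 kt.
Required ΔP = (64/6.2)^(1/0.644) = 10.323^1.553 ≈ 37.52 hPa.
P_c ≤ 1008 − 37.52 = 970.48, so the highest integer P_c is 970 hPa.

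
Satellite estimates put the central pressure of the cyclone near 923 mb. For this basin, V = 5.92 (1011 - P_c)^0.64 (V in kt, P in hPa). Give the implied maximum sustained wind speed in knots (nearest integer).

ΔP = 1011 − 923 = 88 mb.
88^0.64 ≈ 17.558.
V ≈ 5.92 × 17.558 ≈ 103.9 kt.

104 kt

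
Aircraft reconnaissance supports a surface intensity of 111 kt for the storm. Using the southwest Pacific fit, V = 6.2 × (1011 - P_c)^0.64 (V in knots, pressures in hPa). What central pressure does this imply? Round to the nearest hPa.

ΔP = (V / 6.2)^(1/0.64) = (111/6.2)^1.562.
111/6.2 = 17.903; 17.903^1.562 ≈ 90.72 hPa.
P_c = 1011 − 90.72 = 920.28 ≈ 920 hPa.

920 hPa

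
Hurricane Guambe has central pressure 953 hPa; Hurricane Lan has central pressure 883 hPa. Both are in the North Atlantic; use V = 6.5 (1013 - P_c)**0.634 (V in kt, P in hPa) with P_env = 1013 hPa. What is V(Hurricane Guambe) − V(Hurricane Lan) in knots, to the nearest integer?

Hurricane Guambe: ΔP = 60; V ≈ 6.5 × 60^0.634 ≈ 87.15 kt.
Hurricane Lan: ΔP = 130; V ≈ 6.5 × 130^0.634 ≈ 142.28 kt.
Difference ≈ 87.15 − 142.28 = -55.13 → -55 kt.

-55 kt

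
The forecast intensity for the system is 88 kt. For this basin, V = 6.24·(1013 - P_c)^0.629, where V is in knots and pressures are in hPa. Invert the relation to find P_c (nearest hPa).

946 hPa

ΔP = (V / 6.24)^(1/0.629) = (88/6.24)^1.590.
88/6.24 = 14.103; 14.103^1.590 ≈ 67.17 hPa.
P_c = 1013 − 67.17 = 945.83 ≈ 946 hPa.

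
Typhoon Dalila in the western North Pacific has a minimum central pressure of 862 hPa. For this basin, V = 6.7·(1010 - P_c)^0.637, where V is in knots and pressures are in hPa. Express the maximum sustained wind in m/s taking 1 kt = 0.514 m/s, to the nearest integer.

83 m/s

ΔP = 1010 − 862 = 148 hPa.
V ≈ 6.7 × 148^0.637 = 6.7 × 24.124 ≈ 161.634 kt.
161.634 × 0.514 ≈ 83.08 m/s → 83 m/s.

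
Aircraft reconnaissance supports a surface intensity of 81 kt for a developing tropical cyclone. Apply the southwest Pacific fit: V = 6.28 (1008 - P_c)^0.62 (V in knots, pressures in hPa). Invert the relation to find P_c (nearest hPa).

ΔP = (V / 6.28)^(1/0.62) = (81/6.28)^1.613.
81/6.28 = 12.898; 12.898^1.613 ≈ 61.83 hPa.
P_c = 1008 − 61.83 = 946.17 ≈ 946 hPa.

946 hPa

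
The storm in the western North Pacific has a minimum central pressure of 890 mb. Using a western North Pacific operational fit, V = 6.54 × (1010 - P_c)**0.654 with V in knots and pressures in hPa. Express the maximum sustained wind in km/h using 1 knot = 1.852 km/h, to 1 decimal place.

277.3 km/h

ΔP = 1010 − 890 = 120 mb.
V ≈ 6.54 × 120^0.654 = 6.54 × 22.897 ≈ 149.748 kt.
149.748 × 1.852 ≈ 277.33 km/h → 277.3 km/h.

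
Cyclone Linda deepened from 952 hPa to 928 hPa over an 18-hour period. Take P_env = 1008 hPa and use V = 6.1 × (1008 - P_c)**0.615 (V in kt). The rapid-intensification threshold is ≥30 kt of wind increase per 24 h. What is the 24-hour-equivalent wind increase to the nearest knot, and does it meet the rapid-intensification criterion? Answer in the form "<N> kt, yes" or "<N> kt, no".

24 kt, no

V₁: ΔP = 56, V ≈ 6.1 × 56^0.615 ≈ 72.52 kt.
V₂: ΔP = 80, V ≈ 6.1 × 80^0.615 ≈ 90.31 kt.
ΔV over 18 h = 17.79 kt → 24 h equivalent = 17.79 × 24/18 ≈ 23.72 kt.
24 kt < 30 kt ⇒ not rapid intensification.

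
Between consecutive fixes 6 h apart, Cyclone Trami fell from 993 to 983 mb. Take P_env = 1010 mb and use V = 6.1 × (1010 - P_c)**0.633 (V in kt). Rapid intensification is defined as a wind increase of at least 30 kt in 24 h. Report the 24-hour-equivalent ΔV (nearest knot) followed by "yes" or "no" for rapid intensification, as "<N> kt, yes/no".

V₁: ΔP = 17, V ≈ 6.1 × 17^0.633 ≈ 36.66 kt.
V₂: ΔP = 27, V ≈ 6.1 × 27^0.633 ≈ 49.13 kt.
ΔV over 6 h = 12.47 kt → 24 h equivalent = 12.47 × 24/6 ≈ 49.88 kt.
50 kt ≥ 30 kt ⇒ rapid intensification.

50 kt, yes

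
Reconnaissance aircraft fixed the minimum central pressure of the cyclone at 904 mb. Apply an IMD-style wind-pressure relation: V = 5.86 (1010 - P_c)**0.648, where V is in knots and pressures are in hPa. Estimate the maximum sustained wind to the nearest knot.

120 kt

ΔP = 1010 − 904 = 106 mb.
106^0.648 ≈ 20.530.
V ≈ 5.86 × 20.530 ≈ 120.3 kt.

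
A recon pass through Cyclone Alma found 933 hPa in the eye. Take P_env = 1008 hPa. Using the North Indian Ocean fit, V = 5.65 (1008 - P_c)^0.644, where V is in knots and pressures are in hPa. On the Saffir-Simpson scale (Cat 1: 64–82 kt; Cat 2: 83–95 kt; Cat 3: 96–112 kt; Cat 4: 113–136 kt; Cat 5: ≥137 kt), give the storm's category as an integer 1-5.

ΔP = 1008 − 933 = 75 hPa.
V ≈ 5.65 × 75^0.644 = 5.65 × 16.13 ≈ 91 kt.
91 kt falls in the Category 2 band.

2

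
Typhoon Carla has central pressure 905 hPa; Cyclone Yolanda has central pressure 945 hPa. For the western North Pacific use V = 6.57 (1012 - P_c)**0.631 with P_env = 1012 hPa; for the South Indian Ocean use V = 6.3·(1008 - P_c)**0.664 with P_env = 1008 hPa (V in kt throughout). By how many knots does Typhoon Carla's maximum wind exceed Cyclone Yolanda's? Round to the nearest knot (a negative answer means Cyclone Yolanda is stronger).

27 kt

Typhoon Carla: ΔP = 107; V ≈ 6.57 × 107^0.631 ≈ 125.34 kt.
Cyclone Yolanda: ΔP = 63; V ≈ 6.3 × 63^0.664 ≈ 98.65 kt.
Difference ≈ 125.34 − 98.65 = 26.69 → 27 kt.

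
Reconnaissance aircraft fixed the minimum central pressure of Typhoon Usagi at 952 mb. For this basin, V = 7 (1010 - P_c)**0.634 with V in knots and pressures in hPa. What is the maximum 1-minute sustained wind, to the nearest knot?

92 kt

ΔP = 1010 − 952 = 58 mb.
58^0.634 ≈ 13.122.
V ≈ 7 × 13.122 ≈ 91.9 kt.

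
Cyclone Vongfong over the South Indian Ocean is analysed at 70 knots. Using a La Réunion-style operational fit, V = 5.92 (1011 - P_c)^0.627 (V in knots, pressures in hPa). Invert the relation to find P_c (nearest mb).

ΔP = (V / 5.92)^(1/0.627) = (70/5.92)^1.595.
70/5.92 = 11.824; 11.824^1.595 ≈ 51.40 mb.
P_c = 1011 − 51.40 = 959.60 ≈ 960 mb.

960 mb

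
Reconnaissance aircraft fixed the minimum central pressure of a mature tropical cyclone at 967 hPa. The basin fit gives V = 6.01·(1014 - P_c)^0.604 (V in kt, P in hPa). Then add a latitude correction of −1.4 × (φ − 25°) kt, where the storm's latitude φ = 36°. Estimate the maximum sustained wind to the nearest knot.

ΔP = 1014 − 967 = 47 hPa.
47^0.604 ≈ 10.232.
V ≈ 6.01 × 10.232 ≈ 61.5 kt.
Latitude correction: −1.4 × (36 − 25) = -15.4 kt.
Corrected V ≈ 46.1 kt → 46 kt.

46 kt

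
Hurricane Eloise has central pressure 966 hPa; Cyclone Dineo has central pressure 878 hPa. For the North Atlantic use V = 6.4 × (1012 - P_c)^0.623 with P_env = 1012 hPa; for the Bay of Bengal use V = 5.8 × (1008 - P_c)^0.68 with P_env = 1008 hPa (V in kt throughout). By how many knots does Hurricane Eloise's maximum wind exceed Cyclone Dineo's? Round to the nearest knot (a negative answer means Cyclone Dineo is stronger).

Hurricane Eloise: ΔP = 46; V ≈ 6.4 × 46^0.623 ≈ 69.51 kt.
Cyclone Dineo: ΔP = 130; V ≈ 5.8 × 130^0.68 ≈ 158.82 kt.
Difference ≈ 69.51 − 158.82 = -89.31 → -89 kt.

-89 kt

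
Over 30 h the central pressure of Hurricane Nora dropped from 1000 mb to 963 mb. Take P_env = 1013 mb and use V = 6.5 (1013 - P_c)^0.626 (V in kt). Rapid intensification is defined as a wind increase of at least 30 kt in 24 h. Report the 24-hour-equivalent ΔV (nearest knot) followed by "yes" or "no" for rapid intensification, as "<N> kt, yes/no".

34 kt, yes

V₁: ΔP = 13, V ≈ 6.5 × 13^0.626 ≈ 32.38 kt.
V₂: ΔP = 50, V ≈ 6.5 × 50^0.626 ≈ 75.24 kt.
ΔV over 30 h = 42.86 kt → 24 h equivalent = 42.86 × 24/30 ≈ 34.29 kt.
34 kt ≥ 30 kt ⇒ rapid intensification.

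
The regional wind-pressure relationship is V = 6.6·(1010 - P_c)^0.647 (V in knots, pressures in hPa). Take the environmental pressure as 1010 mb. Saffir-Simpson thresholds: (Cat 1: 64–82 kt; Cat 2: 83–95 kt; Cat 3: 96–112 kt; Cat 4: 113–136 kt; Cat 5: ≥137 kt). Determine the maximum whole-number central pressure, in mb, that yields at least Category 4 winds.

Category 4 begins at V = 113 kt.
Required ΔP = (113/6.6)^(1/0.647) = 17.121^1.546 ≈ 80.64 mb.
P_c ≤ 1010 − 80.64 = 929.36, so the highest integer P_c is 929 mb.

929 mb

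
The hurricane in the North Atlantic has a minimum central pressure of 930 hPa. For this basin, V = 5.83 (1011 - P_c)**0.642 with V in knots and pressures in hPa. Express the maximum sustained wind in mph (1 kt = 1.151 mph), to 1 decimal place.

112.7 mph

ΔP = 1011 − 930 = 81 hPa.
V ≈ 5.83 × 81^0.642 = 5.83 × 16.798 ≈ 97.930 kt.
97.930 × 1.151 ≈ 112.72 mph → 112.7 mph.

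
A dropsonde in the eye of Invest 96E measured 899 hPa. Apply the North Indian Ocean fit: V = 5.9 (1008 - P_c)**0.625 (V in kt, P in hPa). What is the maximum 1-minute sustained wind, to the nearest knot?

111 kt

ΔP = 1008 − 899 = 109 hPa.
109^0.625 ≈ 18.767.
V ≈ 5.9 × 18.767 ≈ 110.7 kt.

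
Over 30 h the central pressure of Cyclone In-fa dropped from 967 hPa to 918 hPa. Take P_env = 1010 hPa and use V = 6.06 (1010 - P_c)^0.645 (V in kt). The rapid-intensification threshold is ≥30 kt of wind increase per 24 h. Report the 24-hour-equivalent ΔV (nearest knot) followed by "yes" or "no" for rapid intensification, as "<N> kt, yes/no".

35 kt, yes

V₁: ΔP = 43, V ≈ 6.06 × 43^0.645 ≈ 68.56 kt.
V₂: ΔP = 92, V ≈ 6.06 × 92^0.645 ≈ 111.97 kt.
ΔV over 30 h = 43.41 kt → 24 h equivalent = 43.41 × 24/30 ≈ 34.73 kt.
35 kt ≥ 30 kt ⇒ rapid intensification.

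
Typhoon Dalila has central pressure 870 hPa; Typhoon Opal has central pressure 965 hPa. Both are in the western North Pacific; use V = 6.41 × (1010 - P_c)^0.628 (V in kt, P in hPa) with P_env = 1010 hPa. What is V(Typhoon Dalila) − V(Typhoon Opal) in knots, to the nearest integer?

Typhoon Dalila: ΔP = 140; V ≈ 6.41 × 140^0.628 ≈ 142.77 kt.
Typhoon Opal: ΔP = 45; V ≈ 6.41 × 45^0.628 ≈ 70.00 kt.
Difference ≈ 142.77 − 70.00 = 72.77 → 73 kt.

73 kt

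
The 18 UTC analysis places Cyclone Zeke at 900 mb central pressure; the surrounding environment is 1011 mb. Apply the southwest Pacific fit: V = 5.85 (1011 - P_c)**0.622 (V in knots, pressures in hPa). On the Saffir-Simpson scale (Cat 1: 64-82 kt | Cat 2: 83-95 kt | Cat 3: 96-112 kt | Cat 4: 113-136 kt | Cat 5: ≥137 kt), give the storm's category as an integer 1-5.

ΔP = 1011 − 900 = 111 mb.
V ≈ 5.85 × 111^0.622 = 5.85 × 18.72 ≈ 109 kt.
109 kt falls in the Category 3 band.

3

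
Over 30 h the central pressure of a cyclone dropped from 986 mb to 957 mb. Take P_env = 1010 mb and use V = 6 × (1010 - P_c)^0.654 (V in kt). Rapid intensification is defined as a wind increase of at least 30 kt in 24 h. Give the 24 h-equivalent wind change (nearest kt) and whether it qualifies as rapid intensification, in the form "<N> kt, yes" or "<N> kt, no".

26 kt, no

V₁: ΔP = 24, V ≈ 6 × 24^0.654 ≈ 47.95 kt.
V₂: ΔP = 53, V ≈ 6 × 53^0.654 ≈ 80.51 kt.
ΔV over 30 h = 32.56 kt → 24 h equivalent = 32.56 × 24/30 ≈ 26.05 kt.
26 kt < 30 kt ⇒ not rapid intensification.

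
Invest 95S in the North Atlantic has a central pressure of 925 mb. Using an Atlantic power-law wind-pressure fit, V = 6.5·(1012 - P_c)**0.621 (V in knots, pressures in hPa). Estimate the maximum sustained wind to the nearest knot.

104 kt

ΔP = 1012 − 925 = 87 mb.
87^0.621 ≈ 16.012.
V ≈ 6.5 × 16.012 ≈ 104.1 kt.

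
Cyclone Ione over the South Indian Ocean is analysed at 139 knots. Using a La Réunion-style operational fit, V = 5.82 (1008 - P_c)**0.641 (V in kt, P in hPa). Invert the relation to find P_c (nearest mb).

867 mb

ΔP = (V / 5.82)^(1/0.641) = (139/5.82)^1.560.
139/5.82 = 23.883; 23.883^1.560 ≈ 141.22 mb.
P_c = 1008 − 141.22 = 866.78 ≈ 867 mb.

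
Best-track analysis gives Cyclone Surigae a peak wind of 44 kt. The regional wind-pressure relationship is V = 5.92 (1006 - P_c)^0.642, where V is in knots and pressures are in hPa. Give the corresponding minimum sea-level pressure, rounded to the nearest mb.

983 mb

ΔP = (V / 5.92)^(1/0.642) = (44/5.92)^1.558.
44/5.92 = 7.432; 7.432^1.558 ≈ 22.75 mb.
P_c = 1006 − 22.75 = 983.25 ≈ 983 mb.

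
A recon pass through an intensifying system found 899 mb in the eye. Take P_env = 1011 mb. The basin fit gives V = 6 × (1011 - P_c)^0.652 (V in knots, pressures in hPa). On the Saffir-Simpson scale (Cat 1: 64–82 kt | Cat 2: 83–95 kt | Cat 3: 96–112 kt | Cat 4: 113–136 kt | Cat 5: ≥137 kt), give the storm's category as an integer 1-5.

ΔP = 1011 − 899 = 112 mb.
V ≈ 6 × 112^0.652 = 6 × 21.68 ≈ 130 kt.
130 kt falls in the Category 4 band.

4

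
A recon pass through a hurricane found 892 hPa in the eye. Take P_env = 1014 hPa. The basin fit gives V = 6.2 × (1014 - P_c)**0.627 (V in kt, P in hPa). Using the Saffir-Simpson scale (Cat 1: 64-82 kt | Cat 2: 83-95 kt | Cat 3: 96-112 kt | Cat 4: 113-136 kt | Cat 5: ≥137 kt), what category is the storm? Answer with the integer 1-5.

4

ΔP = 1014 − 892 = 122 hPa.
V ≈ 6.2 × 122^0.627 = 6.2 × 20.33 ≈ 126 kt.
126 kt falls in the Category 4 band.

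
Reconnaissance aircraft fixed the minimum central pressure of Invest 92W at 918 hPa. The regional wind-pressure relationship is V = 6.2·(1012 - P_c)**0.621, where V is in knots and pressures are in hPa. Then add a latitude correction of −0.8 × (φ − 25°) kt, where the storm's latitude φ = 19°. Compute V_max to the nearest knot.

109 kt

ΔP = 1012 − 918 = 94 hPa.
94^0.621 ≈ 16.800.
V ≈ 6.2 × 16.800 ≈ 104.2 kt.
Latitude correction: −0.8 × (19 − 25) = 4.8 kt.
Corrected V ≈ 109 kt → 109 kt.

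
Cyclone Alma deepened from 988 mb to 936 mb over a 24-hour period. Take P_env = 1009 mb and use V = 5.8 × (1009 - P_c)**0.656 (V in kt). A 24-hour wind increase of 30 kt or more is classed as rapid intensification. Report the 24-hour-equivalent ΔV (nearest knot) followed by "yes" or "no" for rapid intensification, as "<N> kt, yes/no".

54 kt, yes

V₁: ΔP = 21, V ≈ 5.8 × 21^0.656 ≈ 42.74 kt.
V₂: ΔP = 73, V ≈ 5.8 × 73^0.656 ≈ 96.78 kt.
ΔV over 24 h = 54.04 kt → 24 h equivalent = 54.04 × 24/24 ≈ 54.04 kt.
54 kt ≥ 30 kt ⇒ rapid intensification.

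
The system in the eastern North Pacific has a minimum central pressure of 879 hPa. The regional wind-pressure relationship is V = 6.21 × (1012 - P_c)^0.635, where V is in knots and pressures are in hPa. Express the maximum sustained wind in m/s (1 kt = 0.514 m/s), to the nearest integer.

ΔP = 1012 − 879 = 133 hPa.
V ≈ 6.21 × 133^0.635 = 6.21 × 22.318 ≈ 138.592 kt.
138.592 × 0.514 ≈ 71.24 m/s → 71 m/s.

71 m/s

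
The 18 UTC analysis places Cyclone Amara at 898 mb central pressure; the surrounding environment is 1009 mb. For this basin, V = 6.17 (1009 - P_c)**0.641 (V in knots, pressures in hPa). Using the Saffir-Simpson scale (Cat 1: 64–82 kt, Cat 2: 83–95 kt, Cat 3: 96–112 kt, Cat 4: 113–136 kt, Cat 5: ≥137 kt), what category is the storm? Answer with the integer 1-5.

4

ΔP = 1009 − 898 = 111 mb.
V ≈ 6.17 × 111^0.641 = 6.17 × 20.47 ≈ 126 kt.
126 kt falls in the Category 4 band.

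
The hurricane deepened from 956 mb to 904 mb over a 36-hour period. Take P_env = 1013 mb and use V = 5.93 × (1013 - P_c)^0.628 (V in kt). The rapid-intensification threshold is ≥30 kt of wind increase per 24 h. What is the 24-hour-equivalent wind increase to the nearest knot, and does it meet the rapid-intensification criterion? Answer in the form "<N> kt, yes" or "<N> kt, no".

25 kt, no

V₁: ΔP = 57, V ≈ 5.93 × 57^0.628 ≈ 75.12 kt.
V₂: ΔP = 109, V ≈ 5.93 × 109^0.628 ≈ 112.86 kt.
ΔV over 36 h = 37.74 kt → 24 h equivalent = 37.74 × 24/36 ≈ 25.16 kt.
25 kt < 30 kt ⇒ not rapid intensification.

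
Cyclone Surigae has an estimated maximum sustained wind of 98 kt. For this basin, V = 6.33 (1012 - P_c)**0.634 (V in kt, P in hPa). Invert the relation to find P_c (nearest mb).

937 mb

ΔP = (V / 6.33)^(1/0.634) = (98/6.33)^1.577.
98/6.33 = 15.482; 15.482^1.577 ≈ 75.28 mb.
P_c = 1012 − 75.28 = 936.72 ≈ 937 mb.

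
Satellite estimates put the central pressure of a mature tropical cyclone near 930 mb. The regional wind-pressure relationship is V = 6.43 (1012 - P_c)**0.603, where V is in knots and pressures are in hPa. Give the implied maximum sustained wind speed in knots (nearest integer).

92 kt

ΔP = 1012 − 930 = 82 mb.
82^0.603 ≈ 14.257.
V ≈ 6.43 × 14.257 ≈ 91.7 kt.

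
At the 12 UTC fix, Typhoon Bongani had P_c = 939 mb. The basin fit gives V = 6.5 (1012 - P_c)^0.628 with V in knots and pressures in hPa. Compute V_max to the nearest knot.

ΔP = 1012 − 939 = 73 mb.
73^0.628 ≈ 14.797.
V ≈ 6.5 × 14.797 ≈ 96.2 kt.

96 kt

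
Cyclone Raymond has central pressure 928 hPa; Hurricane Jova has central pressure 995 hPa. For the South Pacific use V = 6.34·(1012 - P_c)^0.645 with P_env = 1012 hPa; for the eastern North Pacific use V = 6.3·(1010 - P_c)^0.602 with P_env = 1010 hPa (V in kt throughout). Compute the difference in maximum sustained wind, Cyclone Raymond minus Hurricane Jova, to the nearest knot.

78 kt

Cyclone Raymond: ΔP = 84; V ≈ 6.34 × 84^0.645 ≈ 110.47 kt.
Hurricane Jova: ΔP = 15; V ≈ 6.3 × 15^0.602 ≈ 32.16 kt.
Difference ≈ 110.47 − 32.16 = 78.31 → 78 kt.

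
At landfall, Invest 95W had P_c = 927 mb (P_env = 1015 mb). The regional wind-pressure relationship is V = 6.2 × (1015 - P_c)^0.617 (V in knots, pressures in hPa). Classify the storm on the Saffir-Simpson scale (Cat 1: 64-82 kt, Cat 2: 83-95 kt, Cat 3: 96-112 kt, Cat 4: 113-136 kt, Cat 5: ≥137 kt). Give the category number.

3

ΔP = 1015 − 927 = 88 mb.
V ≈ 6.2 × 88^0.617 = 6.2 × 15.84 ≈ 98 kt.
98 kt falls in the Category 3 band.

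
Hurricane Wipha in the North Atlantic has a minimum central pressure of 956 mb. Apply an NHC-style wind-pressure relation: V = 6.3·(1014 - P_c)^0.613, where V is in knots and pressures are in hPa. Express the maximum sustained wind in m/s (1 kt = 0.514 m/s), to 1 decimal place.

39.0 m/s

ΔP = 1014 − 956 = 58 mb.
V ≈ 6.3 × 58^0.613 = 6.3 × 12.050 ≈ 75.914 kt.
75.914 × 0.514 ≈ 39.02 m/s → 39.0 m/s.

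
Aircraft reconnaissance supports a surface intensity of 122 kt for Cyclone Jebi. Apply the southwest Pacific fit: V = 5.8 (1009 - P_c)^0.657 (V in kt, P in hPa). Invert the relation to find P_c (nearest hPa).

906 hPa

ΔP = (V / 5.8)^(1/0.657) = (122/5.8)^1.522.
122/5.8 = 21.034; 21.034^1.522 ≈ 103.18 hPa.
P_c = 1009 − 103.18 = 905.82 ≈ 906 hPa.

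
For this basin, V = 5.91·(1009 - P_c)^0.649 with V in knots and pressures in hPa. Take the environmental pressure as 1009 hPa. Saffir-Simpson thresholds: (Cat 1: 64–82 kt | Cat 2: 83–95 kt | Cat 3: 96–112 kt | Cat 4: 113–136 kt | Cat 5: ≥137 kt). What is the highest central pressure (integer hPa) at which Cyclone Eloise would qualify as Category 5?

882 hPa

Category 5 begins at V = 137 kt.
Required ΔP = (137/5.91)^(1/0.649) = 23.181^1.541 ≈ 126.89 hPa.
P_c ≤ 1009 − 126.89 = 882.11, so the highest integer P_c is 882 hPa.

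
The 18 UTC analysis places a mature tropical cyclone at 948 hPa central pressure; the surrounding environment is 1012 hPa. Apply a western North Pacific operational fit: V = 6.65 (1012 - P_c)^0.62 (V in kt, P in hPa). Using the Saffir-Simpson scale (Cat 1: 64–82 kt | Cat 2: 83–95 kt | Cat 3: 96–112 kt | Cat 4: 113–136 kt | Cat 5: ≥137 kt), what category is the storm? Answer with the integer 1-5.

2

ΔP = 1012 − 948 = 64 hPa.
V ≈ 6.65 × 64^0.62 = 6.65 × 13.18 ≈ 88 kt.
88 kt falls in the Category 2 band.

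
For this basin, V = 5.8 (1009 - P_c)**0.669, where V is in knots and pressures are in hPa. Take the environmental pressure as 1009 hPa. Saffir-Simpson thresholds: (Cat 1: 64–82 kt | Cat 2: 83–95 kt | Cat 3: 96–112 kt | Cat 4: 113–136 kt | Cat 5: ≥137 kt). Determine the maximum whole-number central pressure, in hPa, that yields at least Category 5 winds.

896 hPa

Category 5 begins at V = 137 kt.
Required ΔP = (137/5.8)^(1/0.669) = 23.621^1.495 ≈ 112.92 hPa.
P_c ≤ 1009 − 112.92 = 896.08, so the highest integer P_c is 896 hPa.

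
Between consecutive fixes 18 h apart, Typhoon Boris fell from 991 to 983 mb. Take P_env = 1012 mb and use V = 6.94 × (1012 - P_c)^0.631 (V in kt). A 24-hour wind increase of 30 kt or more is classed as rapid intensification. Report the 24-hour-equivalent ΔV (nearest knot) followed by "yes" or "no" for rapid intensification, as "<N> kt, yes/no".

V₁: ΔP = 21, V ≈ 6.94 × 21^0.631 ≈ 47.39 kt.
V₂: ΔP = 29, V ≈ 6.94 × 29^0.631 ≈ 58.09 kt.
ΔV over 18 h = 10.70 kt → 24 h equivalent = 10.70 × 24/18 ≈ 14.27 kt.
14 kt < 30 kt ⇒ not rapid intensification.

14 kt, no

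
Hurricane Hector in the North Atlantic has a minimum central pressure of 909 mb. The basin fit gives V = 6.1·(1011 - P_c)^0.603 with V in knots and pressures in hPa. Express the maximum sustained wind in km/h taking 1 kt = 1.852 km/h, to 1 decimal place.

ΔP = 1011 − 909 = 102 mb.
V ≈ 6.1 × 102^0.603 = 6.1 × 16.262 ≈ 99.201 kt.
99.201 × 1.852 ≈ 183.72 km/h → 183.7 km/h.

183.7 km/h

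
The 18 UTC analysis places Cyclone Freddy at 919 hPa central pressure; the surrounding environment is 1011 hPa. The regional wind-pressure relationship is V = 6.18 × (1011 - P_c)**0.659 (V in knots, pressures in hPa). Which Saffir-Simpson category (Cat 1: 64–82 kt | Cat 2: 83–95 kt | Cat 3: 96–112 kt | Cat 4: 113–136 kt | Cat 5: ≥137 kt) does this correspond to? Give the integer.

ΔP = 1011 − 919 = 92 hPa.
V ≈ 6.18 × 92^0.659 = 6.18 × 19.69 ≈ 122 kt.
122 kt falls in the Category 4 band.

4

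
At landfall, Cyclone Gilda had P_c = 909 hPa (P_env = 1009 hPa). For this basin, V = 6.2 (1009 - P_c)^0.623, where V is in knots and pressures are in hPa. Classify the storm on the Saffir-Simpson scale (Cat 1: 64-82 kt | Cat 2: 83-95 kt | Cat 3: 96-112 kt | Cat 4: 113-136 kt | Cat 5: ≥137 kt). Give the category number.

ΔP = 1009 − 909 = 100 hPa.
V ≈ 6.2 × 100^0.623 = 6.2 × 17.62 ≈ 109 kt.
109 kt falls in the Category 3 band.

3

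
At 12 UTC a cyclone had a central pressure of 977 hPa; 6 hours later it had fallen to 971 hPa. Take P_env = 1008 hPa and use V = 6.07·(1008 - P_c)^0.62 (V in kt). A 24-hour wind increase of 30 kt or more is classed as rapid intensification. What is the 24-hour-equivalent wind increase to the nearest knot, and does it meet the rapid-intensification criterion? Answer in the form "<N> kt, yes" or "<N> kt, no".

V₁: ΔP = 31, V ≈ 6.07 × 31^0.62 ≈ 51.03 kt.
V₂: ΔP = 37, V ≈ 6.07 × 37^0.62 ≈ 56.95 kt.
ΔV over 6 h = 5.92 kt → 24 h equivalent = 5.92 × 24/6 ≈ 23.68 kt.
24 kt < 30 kt ⇒ not rapid intensification.

24 kt, no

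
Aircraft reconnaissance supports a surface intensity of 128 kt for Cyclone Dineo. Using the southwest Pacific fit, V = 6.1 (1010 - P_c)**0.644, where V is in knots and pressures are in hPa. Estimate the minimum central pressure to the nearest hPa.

897 hPa

ΔP = (V / 6.1)^(1/0.644) = (128/6.1)^1.553.
128/6.1 = 20.984; 20.984^1.553 ≈ 112.88 hPa.
P_c = 1010 − 112.88 = 897.12 ≈ 897 hPa.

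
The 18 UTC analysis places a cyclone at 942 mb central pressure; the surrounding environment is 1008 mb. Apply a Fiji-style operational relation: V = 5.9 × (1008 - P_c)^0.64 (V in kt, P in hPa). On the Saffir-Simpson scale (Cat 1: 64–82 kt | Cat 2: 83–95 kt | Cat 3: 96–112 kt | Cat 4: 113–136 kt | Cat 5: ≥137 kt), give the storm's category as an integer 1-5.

ΔP = 1008 − 942 = 66 mb.
V ≈ 5.9 × 66^0.64 = 5.9 × 14.61 ≈ 86 kt.
86 kt falls in the Category 2 band.

2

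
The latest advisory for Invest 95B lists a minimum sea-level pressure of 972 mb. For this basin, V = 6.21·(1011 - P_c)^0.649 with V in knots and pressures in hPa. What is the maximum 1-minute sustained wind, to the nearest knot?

67 kt

ΔP = 1011 − 972 = 39 mb.
39^0.649 ≈ 10.780.
V ≈ 6.21 × 10.780 ≈ 66.9 kt.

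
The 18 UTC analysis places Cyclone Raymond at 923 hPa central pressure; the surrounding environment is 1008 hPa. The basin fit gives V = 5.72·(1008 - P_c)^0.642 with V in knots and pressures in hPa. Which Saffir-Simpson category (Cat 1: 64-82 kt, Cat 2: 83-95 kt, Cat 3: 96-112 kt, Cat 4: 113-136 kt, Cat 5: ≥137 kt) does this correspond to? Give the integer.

3

ΔP = 1008 − 923 = 85 hPa.
V ≈ 5.72 × 85^0.642 = 5.72 × 17.33 ≈ 99 kt.
99 kt falls in the Category 3 band.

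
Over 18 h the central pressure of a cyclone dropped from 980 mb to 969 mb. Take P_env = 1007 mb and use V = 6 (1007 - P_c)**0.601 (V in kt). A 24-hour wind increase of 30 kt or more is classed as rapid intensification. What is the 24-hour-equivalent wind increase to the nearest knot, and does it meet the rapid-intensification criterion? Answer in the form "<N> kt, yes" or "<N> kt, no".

13 kt, no

V₁: ΔP = 27, V ≈ 6 × 27^0.601 ≈ 43.49 kt.
V₂: ΔP = 38, V ≈ 6 × 38^0.601 ≈ 53.41 kt.
ΔV over 18 h = 9.92 kt → 24 h equivalent = 9.92 × 24/18 ≈ 13.23 kt.
13 kt < 30 kt ⇒ not rapid intensification.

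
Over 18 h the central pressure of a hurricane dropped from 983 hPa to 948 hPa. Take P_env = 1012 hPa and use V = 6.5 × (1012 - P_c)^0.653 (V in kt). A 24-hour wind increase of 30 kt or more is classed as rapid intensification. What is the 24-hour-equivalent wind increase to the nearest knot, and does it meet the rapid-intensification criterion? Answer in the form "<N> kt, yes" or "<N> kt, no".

V₁: ΔP = 29, V ≈ 6.5 × 29^0.653 ≈ 58.59 kt.
V₂: ΔP = 64, V ≈ 6.5 × 64^0.653 ≈ 98.25 kt.
ΔV over 18 h = 39.66 kt → 24 h equivalent = 39.66 × 24/18 ≈ 52.88 kt.
53 kt ≥ 30 kt ⇒ rapid intensification.

53 kt, yes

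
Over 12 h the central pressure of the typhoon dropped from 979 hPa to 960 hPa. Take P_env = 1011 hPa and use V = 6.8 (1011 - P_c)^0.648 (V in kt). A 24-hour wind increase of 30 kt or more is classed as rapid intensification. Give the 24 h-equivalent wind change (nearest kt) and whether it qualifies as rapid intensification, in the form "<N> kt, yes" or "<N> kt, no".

V₁: ΔP = 32, V ≈ 6.8 × 32^0.648 ≈ 64.25 kt.
V₂: ΔP = 51, V ≈ 6.8 × 51^0.648 ≈ 86.90 kt.
ΔV over 12 h = 22.65 kt → 24 h equivalent = 22.65 × 24/12 ≈ 45.30 kt.
45 kt ≥ 30 kt ⇒ rapid intensification.

45 kt, yes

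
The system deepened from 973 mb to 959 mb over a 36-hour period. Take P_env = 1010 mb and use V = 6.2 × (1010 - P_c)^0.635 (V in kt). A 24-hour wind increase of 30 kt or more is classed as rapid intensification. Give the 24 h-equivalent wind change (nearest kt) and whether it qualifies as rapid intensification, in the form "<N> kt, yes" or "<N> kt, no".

9 kt, no

V₁: ΔP = 37, V ≈ 6.2 × 37^0.635 ≈ 61.40 kt.
V₂: ΔP = 51, V ≈ 6.2 × 51^0.635 ≈ 75.28 kt.
ΔV over 36 h = 13.88 kt → 24 h equivalent = 13.88 × 24/36 ≈ 9.25 kt.
9 kt < 30 kt ⇒ not rapid intensification.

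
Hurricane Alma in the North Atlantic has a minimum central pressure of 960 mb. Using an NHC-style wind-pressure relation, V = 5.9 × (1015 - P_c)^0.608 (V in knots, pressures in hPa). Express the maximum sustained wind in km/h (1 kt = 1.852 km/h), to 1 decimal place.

124.9 km/h

ΔP = 1015 − 960 = 55 mb.
V ≈ 5.9 × 55^0.608 = 5.9 × 11.432 ≈ 67.452 kt.
67.452 × 1.852 ≈ 124.92 km/h → 124.9 km/h.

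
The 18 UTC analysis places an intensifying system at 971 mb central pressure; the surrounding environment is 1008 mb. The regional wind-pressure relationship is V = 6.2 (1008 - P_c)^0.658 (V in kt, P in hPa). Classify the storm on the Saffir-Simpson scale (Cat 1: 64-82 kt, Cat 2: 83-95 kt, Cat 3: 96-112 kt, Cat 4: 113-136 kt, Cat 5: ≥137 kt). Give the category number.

1

ΔP = 1008 − 971 = 37 mb.
V ≈ 6.2 × 37^0.658 = 6.2 × 10.76 ≈ 67 kt.
67 kt falls in the Category 1 band.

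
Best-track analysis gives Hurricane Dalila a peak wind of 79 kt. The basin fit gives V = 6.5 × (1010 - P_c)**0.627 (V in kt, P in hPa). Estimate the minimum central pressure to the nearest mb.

956 mb

ΔP = (V / 6.5)^(1/0.627) = (79/6.5)^1.595.
79/6.5 = 12.154; 12.154^1.595 ≈ 53.70 mb.
P_c = 1010 − 53.70 = 956.30 ≈ 956 mb.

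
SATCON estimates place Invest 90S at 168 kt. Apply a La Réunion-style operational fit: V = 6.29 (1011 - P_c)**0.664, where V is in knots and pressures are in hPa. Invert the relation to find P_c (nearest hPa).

870 hPa

ΔP = (V / 6.29)^(1/0.664) = (168/6.29)^1.506.
168/6.29 = 26.709; 26.709^1.506 ≈ 140.79 hPa.
P_c = 1011 − 140.79 = 870.21 ≈ 870 hPa.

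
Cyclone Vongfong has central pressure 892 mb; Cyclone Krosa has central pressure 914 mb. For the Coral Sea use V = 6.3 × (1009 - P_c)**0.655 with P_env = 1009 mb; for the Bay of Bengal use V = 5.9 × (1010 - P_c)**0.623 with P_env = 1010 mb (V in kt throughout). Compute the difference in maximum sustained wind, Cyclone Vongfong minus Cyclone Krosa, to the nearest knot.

41 kt

Cyclone Vongfong: ΔP = 117; V ≈ 6.3 × 117^0.655 ≈ 142.56 kt.
Cyclone Krosa: ΔP = 96; V ≈ 5.9 × 96^0.623 ≈ 101.35 kt.
Difference ≈ 142.56 − 101.35 = 41.21 → 41 kt.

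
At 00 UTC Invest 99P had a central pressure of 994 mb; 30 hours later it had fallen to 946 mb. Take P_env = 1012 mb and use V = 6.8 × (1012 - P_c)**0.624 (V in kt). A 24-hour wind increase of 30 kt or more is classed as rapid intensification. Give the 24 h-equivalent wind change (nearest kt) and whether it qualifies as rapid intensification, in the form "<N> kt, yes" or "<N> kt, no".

V₁: ΔP = 18, V ≈ 6.8 × 18^0.624 ≈ 41.29 kt.
V₂: ΔP = 66, V ≈ 6.8 × 66^0.624 ≈ 92.88 kt.
ΔV over 30 h = 51.59 kt → 24 h equivalent = 51.59 × 24/30 ≈ 41.27 kt.
41 kt ≥ 30 kt ⇒ rapid intensification.

41 kt, yes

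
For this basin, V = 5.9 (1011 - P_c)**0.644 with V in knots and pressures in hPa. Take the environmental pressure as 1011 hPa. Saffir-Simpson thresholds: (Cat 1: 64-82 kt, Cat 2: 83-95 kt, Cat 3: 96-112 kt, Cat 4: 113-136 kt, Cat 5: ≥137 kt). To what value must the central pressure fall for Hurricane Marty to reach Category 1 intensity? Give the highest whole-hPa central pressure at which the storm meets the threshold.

Category 1 begins at V = 64 kt.
Required ΔP = (64/5.9)^(1/0.644) = 10.847^1.553 ≈ 40.52 hPa.
P_c ≤ 1011 − 40.52 = 970.48, so the highest integer P_c is 970 hPa.

970 hPa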